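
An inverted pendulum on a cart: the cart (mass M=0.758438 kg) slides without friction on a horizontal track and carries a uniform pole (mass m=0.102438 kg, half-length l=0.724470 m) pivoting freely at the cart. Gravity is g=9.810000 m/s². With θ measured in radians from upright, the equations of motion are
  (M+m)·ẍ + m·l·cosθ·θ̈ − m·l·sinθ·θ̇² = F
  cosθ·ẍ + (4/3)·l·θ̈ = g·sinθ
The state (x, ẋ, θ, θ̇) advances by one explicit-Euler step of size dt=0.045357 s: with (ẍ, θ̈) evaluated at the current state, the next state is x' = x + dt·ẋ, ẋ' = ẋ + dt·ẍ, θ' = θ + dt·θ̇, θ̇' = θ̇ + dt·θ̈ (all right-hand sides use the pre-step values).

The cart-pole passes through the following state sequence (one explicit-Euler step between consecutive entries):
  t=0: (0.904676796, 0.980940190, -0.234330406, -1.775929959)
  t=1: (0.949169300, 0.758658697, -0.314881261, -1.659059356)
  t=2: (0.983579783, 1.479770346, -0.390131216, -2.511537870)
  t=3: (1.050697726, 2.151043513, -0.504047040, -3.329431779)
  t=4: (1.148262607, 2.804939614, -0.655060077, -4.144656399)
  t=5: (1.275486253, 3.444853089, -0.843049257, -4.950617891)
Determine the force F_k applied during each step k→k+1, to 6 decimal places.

F_0 = -3.978558 N
F_1 = 12.423716 N
F_2 = 11.681115 N
F_3 = 11.640288 N
F_4 = 11.876449 N

step 0→1:
  ẍ = (ẋ'−ẋ)/dt = (0.758658697−0.980940190)/0.045357 = -4.900710
  θ̈ = (θ̇'−θ̇)/dt = (-1.659059356−-1.775929959)/0.045357 = 2.576683
  sinθ=-0.232192, cosθ=0.972670
  F = (M+m)·ẍ + m·l·cosθ·θ̈ − m·l·sinθ·θ̇² = -4.218903 + 0.185998 − -0.054348 = -3.978558
step 1→2:
  ẍ = (ẋ'−ẋ)/dt = (1.479770346−0.758658697)/0.045357 = 15.898575
  θ̈ = (θ̇'−θ̇)/dt = (-2.511537870−-1.659059356)/0.045357 = -18.794861
  sinθ=-0.309704, cosθ=0.950833
  F = (M+m)·ẍ + m·l·cosθ·θ̈ − m·l·sinθ·θ̇² = 13.686701 + -1.326249 − -0.063263 = 12.423716
step 2→3:
  ẍ = (ẋ'−ẋ)/dt = (2.151043513−1.479770346)/0.045357 = 14.799770
  θ̈ = (θ̇'−θ̇)/dt = (-3.329431779−-2.511537870)/0.045357 = -18.032363
  sinθ=-0.380310, cosθ=0.924859
  F = (M+m)·ẍ + m·l·cosθ·θ̈ − m·l·sinθ·θ̇² = 12.740767 + -1.237684 − -0.178032 = 11.681115
step 3→4:
  ẍ = (ẋ'−ẋ)/dt = (2.804939614−2.151043513)/0.045357 = 14.416652
  θ̈ = (θ̇'−θ̇)/dt = (-4.144656399−-3.329431779)/0.045357 = -17.973513
  sinθ=-0.482973, cosθ=0.875635
  F = (M+m)·ẍ + m·l·cosθ·θ̈ − m·l·sinθ·θ̇² = 12.410950 + -1.167986 − -0.397324 = 11.640288
step 4→5:
  ẍ = (ẋ'−ẋ)/dt = (3.444853089−2.804939614)/0.045357 = 14.108373
  θ̈ = (θ̇'−θ̇)/dt = (-4.950617891−-4.144656399)/0.045357 = -17.769286
  sinθ=-0.609207, cosθ=0.793011
  F = (M+m)·ẍ + m·l·cosθ·θ̈ − m·l·sinθ·θ̇² = 12.145560 + -1.045757 − -0.776646 = 11.876449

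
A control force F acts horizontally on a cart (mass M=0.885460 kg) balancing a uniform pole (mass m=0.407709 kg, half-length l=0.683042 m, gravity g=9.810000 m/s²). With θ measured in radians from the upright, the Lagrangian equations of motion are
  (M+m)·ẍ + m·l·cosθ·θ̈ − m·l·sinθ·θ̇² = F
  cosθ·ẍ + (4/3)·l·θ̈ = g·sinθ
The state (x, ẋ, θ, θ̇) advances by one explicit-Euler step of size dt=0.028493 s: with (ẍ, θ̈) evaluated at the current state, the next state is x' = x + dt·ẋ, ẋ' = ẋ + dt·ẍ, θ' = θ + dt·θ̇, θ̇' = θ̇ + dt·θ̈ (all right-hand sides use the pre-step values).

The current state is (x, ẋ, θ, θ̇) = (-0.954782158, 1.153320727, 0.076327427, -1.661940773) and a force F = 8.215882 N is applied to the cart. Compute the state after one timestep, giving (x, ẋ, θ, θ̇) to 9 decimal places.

(-0.921920591, 1.385099841, 0.028973749, -1.892296554)

sinθ=0.076253336, cosθ=0.997088476
temp = (F + m·l·θ̇²·sinθ)/(M+m) = (8.215882 + 0.058652650)/1.293169 = 6.398649094
θ̈ = (g·sinθ − cosθ·temp)/(l·(4/3 − m·cos²θ/(M+m))) = -8.084644683
ẍ = temp − m·l·θ̈·cosθ/(M+m) = 8.134598473
Euler: x'=-0.954782158+0.028493·1.153320727=-0.921920591, ẋ'=1.153320727+0.028493·8.134598473=1.385099841
       θ'=0.076327427+0.028493·-1.661940773=0.028973749, θ̇'=-1.661940773+0.028493·-8.084644683=-1.892296554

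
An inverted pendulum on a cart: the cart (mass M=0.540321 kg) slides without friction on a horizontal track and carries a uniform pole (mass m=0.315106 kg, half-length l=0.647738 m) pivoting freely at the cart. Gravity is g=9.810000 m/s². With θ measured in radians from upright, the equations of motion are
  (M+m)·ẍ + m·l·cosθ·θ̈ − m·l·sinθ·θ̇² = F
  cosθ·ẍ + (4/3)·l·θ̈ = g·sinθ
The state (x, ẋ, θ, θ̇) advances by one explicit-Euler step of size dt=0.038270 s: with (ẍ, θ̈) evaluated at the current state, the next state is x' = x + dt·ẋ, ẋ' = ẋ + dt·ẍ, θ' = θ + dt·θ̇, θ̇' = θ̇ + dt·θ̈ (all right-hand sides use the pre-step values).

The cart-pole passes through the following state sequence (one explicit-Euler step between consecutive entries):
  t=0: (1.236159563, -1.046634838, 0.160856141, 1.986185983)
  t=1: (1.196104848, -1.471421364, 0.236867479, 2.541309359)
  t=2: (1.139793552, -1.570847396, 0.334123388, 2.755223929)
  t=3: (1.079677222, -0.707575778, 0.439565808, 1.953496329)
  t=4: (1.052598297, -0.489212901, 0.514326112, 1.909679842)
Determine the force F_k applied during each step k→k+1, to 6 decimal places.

step 0→1:
  ẍ = (ẋ'−ẋ)/dt = (-1.471421364−-1.046634838)/0.038270 = -11.099726
  θ̈ = (θ̇'−θ̇)/dt = (2.541309359−1.986185983)/0.038270 = 14.505445
  sinθ=0.160163, cosθ=0.987091
  F = (M+m)·ẍ + m·l·cosθ·θ̈ − m·l·sinθ·θ̇² = -9.495006 + 2.922430 − 0.128961 = -6.701537
step 1→2:
  ẍ = (ẋ'−ẋ)/dt = (-1.570847396−-1.471421364)/0.038270 = -2.598015
  θ̈ = (θ̇'−θ̇)/dt = (2.755223929−2.541309359)/0.038270 = 5.589615
  sinθ=0.234659, cosθ=0.972078
  F = (M+m)·ẍ + m·l·cosθ·θ̈ − m·l·sinθ·θ̇² = -2.222412 + 1.109019 − 0.309320 = -1.422713
step 2→3:
  ẍ = (ẋ'−ẋ)/dt = (-0.707575778−-1.570847396)/0.038270 = 22.557398
  θ̈ = (θ̇'−θ̇)/dt = (1.953496329−2.755223929)/0.038270 = -20.949245
  sinθ=0.327941, cosθ=0.944698
  F = (M+m)·ẍ + m·l·cosθ·θ̈ − m·l·sinθ·θ̇² = 19.296207 + -4.039406 − 0.508119 = 14.748682
step 3→4:
  ẍ = (ẋ'−ẋ)/dt = (-0.489212901−-0.707575778)/0.038270 = 5.705850
  θ̈ = (θ̇'−θ̇)/dt = (1.909679842−1.953496329)/0.038270 = -1.144930
  sinθ=0.425547, cosθ=0.904937
  F = (M+m)·ẍ + m·l·cosθ·θ̈ − m·l·sinθ·θ̇² = 4.880938 + -0.211472 − 0.331458 = 4.338008

F_0 = -6.701537 N
F_1 = -1.422713 N
F_2 = 14.748682 N
F_3 = 4.338008 N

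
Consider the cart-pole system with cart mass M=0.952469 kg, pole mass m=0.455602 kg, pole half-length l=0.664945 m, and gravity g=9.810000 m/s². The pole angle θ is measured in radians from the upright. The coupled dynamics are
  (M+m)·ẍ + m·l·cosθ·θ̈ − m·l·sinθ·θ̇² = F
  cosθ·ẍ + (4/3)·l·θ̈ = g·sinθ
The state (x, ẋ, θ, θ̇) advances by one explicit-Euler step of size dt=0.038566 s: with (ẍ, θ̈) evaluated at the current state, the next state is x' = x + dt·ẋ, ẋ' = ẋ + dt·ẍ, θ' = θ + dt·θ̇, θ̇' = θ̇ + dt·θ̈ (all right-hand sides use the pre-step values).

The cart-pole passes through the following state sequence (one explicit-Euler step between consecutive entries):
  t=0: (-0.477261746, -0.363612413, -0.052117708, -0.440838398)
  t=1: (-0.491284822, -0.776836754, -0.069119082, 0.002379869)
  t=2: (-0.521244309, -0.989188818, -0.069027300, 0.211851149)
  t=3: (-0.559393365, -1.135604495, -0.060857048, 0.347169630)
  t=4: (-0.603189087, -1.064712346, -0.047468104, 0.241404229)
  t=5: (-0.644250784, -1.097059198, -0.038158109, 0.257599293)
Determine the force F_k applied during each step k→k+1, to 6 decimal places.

F_0 = -11.607119 N
F_1 = -6.111573 N
F_2 = -4.284353 N
F_3 = 1.761253 N
F_4 = -1.053093 N

step 0→1:
  ẍ = (ẋ'−ẋ)/dt = (-0.776836754−-0.363612413)/0.038566 = -10.714732
  θ̈ = (θ̇'−θ̇)/dt = (0.002379869−-0.440838398)/0.038566 = 11.492461
  sinθ=-0.052094, cosθ=0.998642
  F = (M+m)·ẍ + m·l·cosθ·θ̈ − m·l·sinθ·θ̇² = -15.087103 + 3.476917 − -0.003067 = -11.607119
step 1→2:
  ẍ = (ẋ'−ẋ)/dt = (-0.989188818−-0.776836754)/0.038566 = -5.506199
  θ̈ = (θ̇'−θ̇)/dt = (0.211851149−0.002379869)/0.038566 = 5.431501
  sinθ=-0.069064, cosθ=0.997612
  F = (M+m)·ẍ + m·l·cosθ·θ̈ − m·l·sinθ·θ̇² = -7.753119 + 1.641546 − -0.000000 = -6.111573
step 2→3:
  ẍ = (ẋ'−ẋ)/dt = (-1.135604495−-0.989188818)/0.038566 = -3.796496
  θ̈ = (θ̇'−θ̇)/dt = (0.347169630−0.211851149)/0.038566 = 3.508751
  sinθ=-0.068972, cosθ=0.997619
  F = (M+m)·ẍ + m·l·cosθ·θ̈ − m·l·sinθ·θ̇² = -5.345736 + 1.060446 − -0.000938 = -4.284353
step 3→4:
  ẍ = (ẋ'−ẋ)/dt = (-1.064712346−-1.135604495)/0.038566 = 1.838203
  θ̈ = (θ̇'−θ̇)/dt = (0.241404229−0.347169630)/0.038566 = -2.742452
  sinθ=-0.060819, cosθ=0.998149
  F = (M+m)·ẍ + m·l·cosθ·θ̈ − m·l·sinθ·θ̇² = 2.588321 + -0.829289 − -0.002221 = 1.761253
step 4→5:
  ẍ = (ẋ'−ẋ)/dt = (-1.097059198−-1.064712346)/0.038566 = -0.838740
  θ̈ = (θ̇'−θ̇)/dt = (0.257599293−0.241404229)/0.038566 = 0.419931
  sinθ=-0.047450, cosθ=0.998874
  F = (M+m)·ẍ + m·l·cosθ·θ̈ − m·l·sinθ·θ̇² = -1.181006 + 0.127075 − -0.000838 = -1.053093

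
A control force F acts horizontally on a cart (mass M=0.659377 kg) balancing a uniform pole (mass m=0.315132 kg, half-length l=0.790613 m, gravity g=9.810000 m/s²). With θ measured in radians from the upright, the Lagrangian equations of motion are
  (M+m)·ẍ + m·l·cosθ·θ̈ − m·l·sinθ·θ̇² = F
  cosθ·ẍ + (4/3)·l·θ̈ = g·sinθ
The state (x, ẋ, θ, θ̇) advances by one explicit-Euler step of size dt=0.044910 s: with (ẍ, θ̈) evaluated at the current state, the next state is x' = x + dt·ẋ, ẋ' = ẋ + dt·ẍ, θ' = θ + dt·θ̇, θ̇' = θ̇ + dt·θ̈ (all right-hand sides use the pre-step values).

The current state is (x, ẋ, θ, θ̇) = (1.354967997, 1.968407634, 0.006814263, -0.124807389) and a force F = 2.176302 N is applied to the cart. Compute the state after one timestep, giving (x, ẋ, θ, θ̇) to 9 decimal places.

sinθ=0.006814210, cosθ=0.999976783
temp = (F + m·l·θ̇²·sinθ)/(M+m) = (2.176302 + 0.000026446)/0.974509 = 2.233256384
θ̈ = (g·sinθ − cosθ·temp)/(l·(4/3 − m·cos²θ/(M+m))) = -2.713040366
ẍ = temp − m·l·θ̈·cosθ/(M+m) = 2.926868666
Euler: x'=1.354967997+0.044910·1.968407634=1.443369184, ẋ'=1.968407634+0.044910·2.926868666=2.099853306
       θ'=0.006814263+0.044910·-0.124807389=0.001209163, θ̇'=-0.124807389+0.044910·-2.713040366=-0.246650032

(1.443369184, 2.099853306, 0.001209163, -0.246650032)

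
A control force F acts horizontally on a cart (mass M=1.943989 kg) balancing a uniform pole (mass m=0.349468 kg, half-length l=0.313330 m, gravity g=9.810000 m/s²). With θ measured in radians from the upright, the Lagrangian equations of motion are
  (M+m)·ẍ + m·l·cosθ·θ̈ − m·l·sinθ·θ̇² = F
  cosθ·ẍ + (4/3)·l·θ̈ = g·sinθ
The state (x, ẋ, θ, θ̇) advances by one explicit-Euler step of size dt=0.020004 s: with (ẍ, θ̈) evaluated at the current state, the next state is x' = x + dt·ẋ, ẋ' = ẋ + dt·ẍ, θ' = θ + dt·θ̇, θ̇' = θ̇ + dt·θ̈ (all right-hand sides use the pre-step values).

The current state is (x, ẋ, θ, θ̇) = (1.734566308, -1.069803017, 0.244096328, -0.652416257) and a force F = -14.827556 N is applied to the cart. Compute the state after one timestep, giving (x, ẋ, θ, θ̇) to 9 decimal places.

sinθ=0.241679540, cosθ=0.970356120
temp = (F + m·l·θ̇²·sinθ)/(M+m) = (-14.827556 + 0.011264160)/2.293457 = -6.460244007
θ̈ = (g·sinθ − cosθ·temp)/(l·(4/3 − m·cos²θ/(M+m))) = 23.173809418
ẍ = temp − m·l·θ̈·cosθ/(M+m) = -7.533856043
Euler: x'=1.734566308+0.020004·-1.069803017=1.713165968, ẋ'=-1.069803017+0.020004·-7.533856043=-1.220510273
       θ'=0.244096328+0.020004·-0.652416257=0.231045393, θ̇'=-0.652416257+0.020004·23.173809418=-0.188847373

(1.713165968, -1.220510273, 0.231045393, -0.188847373)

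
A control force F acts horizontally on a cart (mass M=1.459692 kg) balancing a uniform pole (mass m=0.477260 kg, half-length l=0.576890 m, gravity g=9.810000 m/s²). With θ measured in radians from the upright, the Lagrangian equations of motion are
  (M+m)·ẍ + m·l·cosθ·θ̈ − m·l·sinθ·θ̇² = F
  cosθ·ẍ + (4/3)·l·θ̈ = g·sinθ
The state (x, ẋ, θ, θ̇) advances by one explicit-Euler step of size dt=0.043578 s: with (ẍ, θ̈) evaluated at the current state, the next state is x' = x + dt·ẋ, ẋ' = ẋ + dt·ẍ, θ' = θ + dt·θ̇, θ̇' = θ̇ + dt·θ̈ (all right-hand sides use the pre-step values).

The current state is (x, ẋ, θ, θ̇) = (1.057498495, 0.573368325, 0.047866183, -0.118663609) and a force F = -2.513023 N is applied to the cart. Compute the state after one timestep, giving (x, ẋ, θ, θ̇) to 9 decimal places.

sinθ=0.047847907, cosθ=0.998854633
temp = (F + m·l·θ̇²·sinθ)/(M+m) = (-2.513023 + 0.000185501)/1.936952 = -1.297315318
θ̈ = (g·sinθ − cosθ·temp)/(l·(4/3 − m·cos²θ/(M+m))) = 2.813687850
ẍ = temp − m·l·θ̈·cosθ/(M+m) = -1.696806679
Euler: x'=1.057498495+0.043578·0.573368325=1.082484740, ẋ'=0.573368325+0.043578·-1.696806679=0.499424884
       θ'=0.047866183+0.043578·-0.118663609=0.042695060, θ̇'=-0.118663609+0.043578·2.813687850=0.003951280

(1.082484740, 0.499424884, 0.042695060, 0.003951280)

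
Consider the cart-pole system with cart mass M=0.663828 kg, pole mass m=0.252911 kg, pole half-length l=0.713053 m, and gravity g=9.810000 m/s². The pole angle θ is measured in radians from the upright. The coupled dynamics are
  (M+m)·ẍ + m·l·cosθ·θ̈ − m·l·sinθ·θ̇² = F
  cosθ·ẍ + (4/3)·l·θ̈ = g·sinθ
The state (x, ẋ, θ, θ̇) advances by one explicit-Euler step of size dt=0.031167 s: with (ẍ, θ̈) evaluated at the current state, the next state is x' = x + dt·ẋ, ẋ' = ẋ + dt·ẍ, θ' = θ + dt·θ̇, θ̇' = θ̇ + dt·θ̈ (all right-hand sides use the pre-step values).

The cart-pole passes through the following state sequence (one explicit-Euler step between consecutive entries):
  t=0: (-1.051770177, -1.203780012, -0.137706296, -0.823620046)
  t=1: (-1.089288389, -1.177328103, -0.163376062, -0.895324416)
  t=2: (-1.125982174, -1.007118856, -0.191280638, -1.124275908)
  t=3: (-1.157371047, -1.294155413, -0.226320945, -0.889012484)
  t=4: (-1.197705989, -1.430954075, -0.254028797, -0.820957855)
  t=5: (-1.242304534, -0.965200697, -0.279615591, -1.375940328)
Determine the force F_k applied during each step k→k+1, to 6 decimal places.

step 0→1:
  ẍ = (ẋ'−ẋ)/dt = (-1.177328103−-1.203780012)/0.031167 = 0.848715
  θ̈ = (θ̇'−θ̇)/dt = (-0.895324416−-0.823620046)/0.031167 = -2.300650
  sinθ=-0.137271, cosθ=0.990533
  F = (M+m)·ẍ + m·l·cosθ·θ̈ − m·l·sinθ·θ̇² = 0.778050 + -0.410969 − -0.016793 = 0.383874
step 1→2:
  ẍ = (ẋ'−ẋ)/dt = (-1.007118856−-1.177328103)/0.031167 = 5.461201
  θ̈ = (θ̇'−θ̇)/dt = (-1.124275908−-0.895324416)/0.031167 = -7.345959
  sinθ=-0.162650, cosθ=0.986684
  F = (M+m)·ẍ + m·l·cosθ·θ̈ − m·l·sinθ·θ̇² = 5.006496 + -1.307122 − -0.023513 = 3.722887
step 2→3:
  ẍ = (ẋ'−ẋ)/dt = (-1.294155413−-1.007118856)/0.031167 = -9.209631
  θ̈ = (θ̇'−θ̇)/dt = (-0.889012484−-1.124275908)/0.031167 = 7.548478
  sinθ=-0.190116, cosθ=0.981762
  F = (M+m)·ẍ + m·l·cosθ·θ̈ − m·l·sinθ·θ̇² = -8.442828 + 1.336457 − -0.043337 = -7.063034
step 3→4:
  ẍ = (ẋ'−ẋ)/dt = (-1.430954075−-1.294155413)/0.031167 = -4.389215
  θ̈ = (θ̇'−θ̇)/dt = (-0.820957855−-0.889012484)/0.031167 = 2.183548
  sinθ=-0.224394, cosθ=0.974499
  F = (M+m)·ẍ + m·l·cosθ·θ̈ − m·l·sinθ·θ̇² = -4.023765 + 0.383737 − -0.031983 = -3.608045
step 4→5:
  ẍ = (ẋ'−ẋ)/dt = (-0.965200697−-1.430954075)/0.031167 = 14.943799
  θ̈ = (θ̇'−θ̇)/dt = (-1.375940328−-0.820957855)/0.031167 = -17.806734
  sinθ=-0.251305, cosθ=0.967908
  F = (M+m)·ẍ + m·l·cosθ·θ̈ − m·l·sinθ·θ̇² = 13.699563 + -3.108192 − -0.030545 = 10.621916

F_0 = 0.383874 N
F_1 = 3.722887 N
F_2 = -7.063034 N
F_3 = -3.608045 N
F_4 = 10.621916 N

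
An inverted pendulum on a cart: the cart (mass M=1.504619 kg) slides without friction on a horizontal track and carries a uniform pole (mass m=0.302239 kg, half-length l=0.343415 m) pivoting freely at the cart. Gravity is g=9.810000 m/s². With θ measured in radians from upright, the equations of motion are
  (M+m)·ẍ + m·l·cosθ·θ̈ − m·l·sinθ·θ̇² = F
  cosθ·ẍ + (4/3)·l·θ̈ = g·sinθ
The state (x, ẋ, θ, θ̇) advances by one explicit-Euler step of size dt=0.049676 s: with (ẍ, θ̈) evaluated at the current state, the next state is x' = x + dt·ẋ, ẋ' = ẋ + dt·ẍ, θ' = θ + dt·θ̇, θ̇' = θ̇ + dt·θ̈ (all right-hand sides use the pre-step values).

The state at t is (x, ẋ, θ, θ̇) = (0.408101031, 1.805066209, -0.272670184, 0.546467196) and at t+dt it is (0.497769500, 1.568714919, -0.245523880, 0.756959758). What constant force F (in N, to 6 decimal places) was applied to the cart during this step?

ẍ = (ẋ'−ẋ)/dt = (1.568714919−1.805066209)/0.049676 = -4.757857
θ̈ = (θ̇'−θ̇)/dt = (0.756959758−0.546467196)/0.049676 = 4.237309
sinθ=-0.269304, cosθ=0.963055
F = (M+m)·ẍ + m·l·cosθ·θ̈ − m·l·sinθ·θ̇² = -8.596771 + 0.423556 − -0.008347 = -8.164868

F = -8.164868 N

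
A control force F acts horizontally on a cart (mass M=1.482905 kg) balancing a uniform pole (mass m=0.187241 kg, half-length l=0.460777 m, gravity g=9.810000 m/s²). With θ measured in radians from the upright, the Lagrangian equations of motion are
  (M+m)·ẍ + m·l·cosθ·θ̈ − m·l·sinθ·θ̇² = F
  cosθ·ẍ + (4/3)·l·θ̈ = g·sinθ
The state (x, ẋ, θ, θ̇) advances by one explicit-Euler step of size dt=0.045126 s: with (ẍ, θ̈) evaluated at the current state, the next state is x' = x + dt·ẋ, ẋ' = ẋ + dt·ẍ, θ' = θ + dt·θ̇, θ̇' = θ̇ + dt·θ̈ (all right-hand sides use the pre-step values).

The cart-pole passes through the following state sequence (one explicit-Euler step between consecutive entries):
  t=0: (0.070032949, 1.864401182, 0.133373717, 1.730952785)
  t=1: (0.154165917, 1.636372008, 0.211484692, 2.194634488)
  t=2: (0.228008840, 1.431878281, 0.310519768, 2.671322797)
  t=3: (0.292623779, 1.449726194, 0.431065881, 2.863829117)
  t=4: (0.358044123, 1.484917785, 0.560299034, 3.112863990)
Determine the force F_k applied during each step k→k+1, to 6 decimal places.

F_0 = -7.595261 N
F_1 = -6.764614 N
F_2 = 0.822896 N
F_3 = 1.439378 N

step 0→1:
  ẍ = (ẋ'−ẋ)/dt = (1.636372008−1.864401182)/0.045126 = -5.053166
  θ̈ = (θ̇'−θ̇)/dt = (2.194634488−1.730952785)/0.045126 = 10.275267
  sinθ=0.132979, cosθ=0.991119
  F = (M+m)·ẍ + m·l·cosθ·θ̈ − m·l·sinθ·θ̇² = -8.439525 + 0.878639 − 0.034375 = -7.595261
step 1→2:
  ẍ = (ẋ'−ẋ)/dt = (1.431878281−1.636372008)/0.045126 = -4.531617
  θ̈ = (θ̇'−θ̇)/dt = (2.671322797−2.194634488)/0.045126 = 10.563496
  sinθ=0.209912, cosθ=0.977720
  F = (M+m)·ẍ + m·l·cosθ·θ̈ − m·l·sinθ·θ̇² = -7.568461 + 0.891075 − 0.087227 = -6.764614
step 2→3:
  ẍ = (ẋ'−ẋ)/dt = (1.449726194−1.431878281)/0.045126 = 0.395513
  θ̈ = (θ̇'−θ̇)/dt = (2.863829117−2.671322797)/0.045126 = 4.265973
  sinθ=0.305554, cosθ=0.952175
  F = (M+m)·ẍ + m·l·cosθ·θ̈ − m·l·sinθ·θ̇² = 0.660564 + 0.350450 − 0.188119 = 0.822896
step 3→4:
  ẍ = (ẋ'−ẋ)/dt = (1.484917785−1.449726194)/0.045126 = 0.779852
  θ̈ = (θ̇'−θ̇)/dt = (3.112863990−2.863829117)/0.045126 = 5.518656
  sinθ=0.417839, cosθ=0.908521
  F = (M+m)·ẍ + m·l·cosθ·θ̈ − m·l·sinθ·θ̇² = 1.302466 + 0.432574 − 0.295662 = 1.439378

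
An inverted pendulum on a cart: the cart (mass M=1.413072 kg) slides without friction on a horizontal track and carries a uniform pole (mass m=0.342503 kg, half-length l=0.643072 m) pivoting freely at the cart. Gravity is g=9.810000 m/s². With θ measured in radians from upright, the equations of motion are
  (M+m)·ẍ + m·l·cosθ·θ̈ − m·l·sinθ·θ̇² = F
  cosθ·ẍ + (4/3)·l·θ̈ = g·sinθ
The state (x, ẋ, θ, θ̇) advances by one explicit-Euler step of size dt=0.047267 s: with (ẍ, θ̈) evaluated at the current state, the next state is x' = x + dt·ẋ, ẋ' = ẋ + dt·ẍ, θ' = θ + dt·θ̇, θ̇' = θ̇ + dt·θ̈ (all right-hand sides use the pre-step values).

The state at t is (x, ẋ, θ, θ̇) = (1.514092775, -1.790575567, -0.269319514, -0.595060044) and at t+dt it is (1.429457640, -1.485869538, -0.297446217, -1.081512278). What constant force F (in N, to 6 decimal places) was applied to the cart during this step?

F = 9.152989 N

ẍ = (ẋ'−ẋ)/dt = (-1.485869538−-1.790575567)/0.047267 = 6.446485
θ̈ = (θ̇'−θ̇)/dt = (-1.081512278−-0.595060044)/0.047267 = -10.291583
sinθ=-0.266076, cosθ=0.963952
F = (M+m)·ẍ + m·l·cosθ·θ̈ − m·l·sinθ·θ̇² = 11.317289 + -2.185051 − -0.020752 = 9.152989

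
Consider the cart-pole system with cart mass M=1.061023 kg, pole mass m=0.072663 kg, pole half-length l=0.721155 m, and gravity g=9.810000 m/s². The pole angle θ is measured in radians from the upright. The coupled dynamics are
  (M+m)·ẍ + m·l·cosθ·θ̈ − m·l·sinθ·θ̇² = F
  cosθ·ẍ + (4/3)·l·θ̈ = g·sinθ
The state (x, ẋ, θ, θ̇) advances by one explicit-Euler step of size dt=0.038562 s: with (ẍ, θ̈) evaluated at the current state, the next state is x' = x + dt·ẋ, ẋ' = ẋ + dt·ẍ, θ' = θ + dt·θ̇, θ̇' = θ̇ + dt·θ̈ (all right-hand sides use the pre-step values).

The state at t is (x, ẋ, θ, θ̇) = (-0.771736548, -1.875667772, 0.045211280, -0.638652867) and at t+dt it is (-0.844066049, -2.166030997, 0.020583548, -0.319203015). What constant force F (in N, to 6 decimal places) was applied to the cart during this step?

ẍ = (ẋ'−ẋ)/dt = (-2.166030997−-1.875667772)/0.038562 = -7.529776
θ̈ = (θ̇'−θ̇)/dt = (-0.319203015−-0.638652867)/0.038562 = 8.284058
sinθ=0.045196, cosθ=0.998978
F = (M+m)·ẍ + m·l·cosθ·θ̈ − m·l·sinθ·θ̇² = -8.536402 + 0.433652 − 0.000966 = -8.103716

F = -8.103716 N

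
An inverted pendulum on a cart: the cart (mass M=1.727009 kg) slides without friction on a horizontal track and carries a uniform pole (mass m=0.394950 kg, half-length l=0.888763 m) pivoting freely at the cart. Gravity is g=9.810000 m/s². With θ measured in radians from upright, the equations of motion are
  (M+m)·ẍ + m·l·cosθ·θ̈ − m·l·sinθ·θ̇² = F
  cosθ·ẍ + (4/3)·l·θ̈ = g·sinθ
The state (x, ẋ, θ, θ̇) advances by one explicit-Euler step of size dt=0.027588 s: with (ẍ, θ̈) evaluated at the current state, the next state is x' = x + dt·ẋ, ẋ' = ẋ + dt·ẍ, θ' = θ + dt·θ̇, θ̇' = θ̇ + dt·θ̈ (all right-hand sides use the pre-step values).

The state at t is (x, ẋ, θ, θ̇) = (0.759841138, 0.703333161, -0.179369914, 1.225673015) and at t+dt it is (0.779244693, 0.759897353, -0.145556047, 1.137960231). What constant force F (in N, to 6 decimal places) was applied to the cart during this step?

F = 3.346660 N

ẍ = (ẋ'−ẋ)/dt = (0.759897353−0.703333161)/0.027588 = 2.050319
θ̈ = (θ̇'−θ̇)/dt = (1.137960231−1.225673015)/0.027588 = -3.179382
sinθ=-0.178410, cosθ=0.983956
F = (M+m)·ẍ + m·l·cosθ·θ̈ − m·l·sinθ·θ̇² = 4.350692 + -1.098112 − -0.094080 = 3.346660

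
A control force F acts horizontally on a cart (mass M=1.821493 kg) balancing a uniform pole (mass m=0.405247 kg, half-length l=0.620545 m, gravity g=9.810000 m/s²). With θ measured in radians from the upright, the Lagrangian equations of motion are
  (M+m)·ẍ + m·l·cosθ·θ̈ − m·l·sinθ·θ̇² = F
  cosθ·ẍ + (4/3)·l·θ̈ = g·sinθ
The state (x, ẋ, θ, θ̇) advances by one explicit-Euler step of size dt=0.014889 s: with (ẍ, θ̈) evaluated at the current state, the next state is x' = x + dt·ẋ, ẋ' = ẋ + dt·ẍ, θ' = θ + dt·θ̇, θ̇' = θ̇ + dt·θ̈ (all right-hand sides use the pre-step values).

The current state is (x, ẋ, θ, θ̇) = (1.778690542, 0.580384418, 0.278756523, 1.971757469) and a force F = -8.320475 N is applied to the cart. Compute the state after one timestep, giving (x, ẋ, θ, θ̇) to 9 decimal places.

(1.787331886, 0.512740944, 0.308114020, 2.098931021)

sinθ=0.275160385, cosθ=0.961398337
temp = (F + m·l·θ̇²·sinθ)/(M+m) = (-8.320475 + 0.269020879)/2.226740 = -3.615803426
θ̈ = (g·sinθ − cosθ·temp)/(l·(4/3 − m·cos²θ/(M+m))) = 8.541443456
ẍ = temp − m·l·θ̈·cosθ/(M+m) = -4.543184472
Euler: x'=1.778690542+0.014889·0.580384418=1.787331886, ẋ'=0.580384418+0.014889·-4.543184472=0.512740944
       θ'=0.278756523+0.014889·1.971757469=0.308114020, θ̇'=1.971757469+0.014889·8.541443456=2.098931021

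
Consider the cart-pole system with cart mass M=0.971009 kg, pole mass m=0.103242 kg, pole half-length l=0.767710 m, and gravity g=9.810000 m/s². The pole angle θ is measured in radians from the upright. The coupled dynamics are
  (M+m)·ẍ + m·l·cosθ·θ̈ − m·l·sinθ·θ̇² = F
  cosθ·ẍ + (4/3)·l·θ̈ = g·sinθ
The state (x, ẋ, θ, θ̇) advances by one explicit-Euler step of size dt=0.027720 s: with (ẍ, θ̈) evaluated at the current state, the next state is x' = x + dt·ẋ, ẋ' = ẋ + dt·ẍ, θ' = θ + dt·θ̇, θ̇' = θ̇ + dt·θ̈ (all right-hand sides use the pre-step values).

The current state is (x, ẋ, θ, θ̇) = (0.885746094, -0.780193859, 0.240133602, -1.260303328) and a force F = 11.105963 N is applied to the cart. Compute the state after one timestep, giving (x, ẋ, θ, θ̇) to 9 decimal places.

(0.864119120, -0.476734690, 0.205197994, -1.485073016)

sinθ=0.237832397, cosθ=0.971306209
temp = (F + m·l·θ̇²·sinθ)/(M+m) = (11.105963 + 0.029941585)/1.074251 = 10.366203601
θ̈ = (g·sinθ − cosθ·temp)/(l·(4/3 − m·cos²θ/(M+m))) = -8.108574607
ẍ = temp − m·l·θ̈·cosθ/(M+m) = 10.947300452
Euler: x'=0.885746094+0.027720·-0.780193859=0.864119120, ẋ'=-0.780193859+0.027720·10.947300452=-0.476734690
       θ'=0.240133602+0.027720·-1.260303328=0.205197994, θ̇'=-1.260303328+0.027720·-8.108574607=-1.485073016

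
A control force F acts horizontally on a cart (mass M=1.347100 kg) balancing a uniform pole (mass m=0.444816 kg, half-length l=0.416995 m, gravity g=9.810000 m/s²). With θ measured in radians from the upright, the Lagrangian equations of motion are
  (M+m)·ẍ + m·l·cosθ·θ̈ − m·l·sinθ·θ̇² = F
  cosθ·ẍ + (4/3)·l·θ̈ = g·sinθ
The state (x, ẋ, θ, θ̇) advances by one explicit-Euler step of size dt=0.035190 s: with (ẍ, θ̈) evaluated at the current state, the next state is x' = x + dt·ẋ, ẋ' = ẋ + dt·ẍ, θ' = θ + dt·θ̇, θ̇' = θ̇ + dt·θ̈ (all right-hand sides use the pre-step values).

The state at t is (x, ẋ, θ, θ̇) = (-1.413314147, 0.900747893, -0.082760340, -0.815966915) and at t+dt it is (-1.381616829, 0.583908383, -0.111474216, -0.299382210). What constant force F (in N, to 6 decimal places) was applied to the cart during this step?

F = -13.410038 N

ẍ = (ẋ'−ẋ)/dt = (0.583908383−0.900747893)/0.035190 = -9.003680
θ̈ = (θ̇'−θ̇)/dt = (-0.299382210−-0.815966915)/0.035190 = 14.679872
sinθ=-0.082666, cosθ=0.996577
F = (M+m)·ẍ + m·l·cosθ·θ̈ − m·l·sinθ·θ̇² = -16.133839 + 2.713592 − -0.010209 = -13.410038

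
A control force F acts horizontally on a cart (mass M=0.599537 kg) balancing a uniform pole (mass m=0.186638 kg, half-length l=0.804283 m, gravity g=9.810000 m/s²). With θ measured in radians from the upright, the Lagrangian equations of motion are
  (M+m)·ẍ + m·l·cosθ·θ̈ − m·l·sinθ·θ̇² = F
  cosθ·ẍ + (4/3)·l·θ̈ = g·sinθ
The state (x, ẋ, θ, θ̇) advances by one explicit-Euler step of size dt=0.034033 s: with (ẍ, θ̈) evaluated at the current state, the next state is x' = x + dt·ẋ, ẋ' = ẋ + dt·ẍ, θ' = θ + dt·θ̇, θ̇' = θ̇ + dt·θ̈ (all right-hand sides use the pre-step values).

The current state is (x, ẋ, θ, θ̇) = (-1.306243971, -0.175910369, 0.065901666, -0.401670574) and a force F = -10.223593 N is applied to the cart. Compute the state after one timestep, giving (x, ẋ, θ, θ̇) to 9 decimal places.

(-1.312230729, -0.718511261, 0.052231611, 0.123712879)

sinθ=0.065853974, cosθ=0.997829271
temp = (F + m·l·θ̇²·sinθ)/(M+m) = (-10.223593 + 0.001594891)/0.786175 = -13.002191763
θ̈ = (g·sinθ − cosθ·temp)/(l·(4/3 − m·cos²θ/(M+m))) = 15.437471062
ẍ = temp − m·l·θ̈·cosθ/(M+m) = -15.943375310
Euler: x'=-1.306243971+0.034033·-0.175910369=-1.312230729, ẋ'=-0.175910369+0.034033·-15.943375310=-0.718511261
       θ'=0.065901666+0.034033·-0.401670574=0.052231611, θ̇'=-0.401670574+0.034033·15.437471062=0.123712879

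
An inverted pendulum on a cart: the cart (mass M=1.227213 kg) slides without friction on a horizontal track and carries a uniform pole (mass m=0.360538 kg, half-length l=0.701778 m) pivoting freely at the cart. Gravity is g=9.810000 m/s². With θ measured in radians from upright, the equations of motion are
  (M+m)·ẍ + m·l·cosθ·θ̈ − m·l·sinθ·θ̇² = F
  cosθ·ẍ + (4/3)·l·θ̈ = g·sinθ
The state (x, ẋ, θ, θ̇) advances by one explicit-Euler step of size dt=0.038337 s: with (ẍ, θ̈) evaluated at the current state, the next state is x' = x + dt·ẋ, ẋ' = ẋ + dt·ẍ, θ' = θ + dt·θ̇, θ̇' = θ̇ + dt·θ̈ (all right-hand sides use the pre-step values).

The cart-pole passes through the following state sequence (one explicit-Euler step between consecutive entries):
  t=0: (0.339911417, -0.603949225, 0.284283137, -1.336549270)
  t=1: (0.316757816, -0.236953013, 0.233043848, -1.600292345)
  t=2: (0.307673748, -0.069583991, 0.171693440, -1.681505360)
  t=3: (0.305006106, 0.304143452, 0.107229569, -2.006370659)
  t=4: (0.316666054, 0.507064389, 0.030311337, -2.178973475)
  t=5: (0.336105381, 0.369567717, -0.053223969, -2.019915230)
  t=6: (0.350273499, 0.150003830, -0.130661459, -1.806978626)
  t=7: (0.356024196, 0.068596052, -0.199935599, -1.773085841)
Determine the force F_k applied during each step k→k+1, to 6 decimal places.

F_0 = 13.401818 N
F_1 = 6.260550 N
F_2 = 13.243400 N
F_3 = 7.162485 N
F_4 = -4.681644 N
F_5 = -7.635103 N
F_6 = -3.042136 N

step 0→1:
  ẍ = (ẋ'−ẋ)/dt = (-0.236953013−-0.603949225)/0.038337 = 9.572899
  θ̈ = (θ̇'−θ̇)/dt = (-1.600292345−-1.336549270)/0.038337 = -6.879596
  sinθ=0.280469, cosθ=0.959863
  F = (M+m)·ẍ + m·l·cosθ·θ̈ − m·l·sinθ·θ̇² = 15.199379 + -1.670794 − 0.126767 = 13.401818
step 1→2:
  ẍ = (ẋ'−ẋ)/dt = (-0.069583991−-0.236953013)/0.038337 = 4.365731
  θ̈ = (θ̇'−θ̇)/dt = (-1.681505360−-1.600292345)/0.038337 = -2.118398
  sinθ=0.230940, cosθ=0.972968
  F = (M+m)·ẍ + m·l·cosθ·θ̈ − m·l·sinθ·θ̇² = 6.931693 + -0.521503 − 0.149640 = 6.260550
step 2→3:
  ẍ = (ẋ'−ẋ)/dt = (0.304143452−-0.069583991)/0.038337 = 9.748479
  θ̈ = (θ̇'−θ̇)/dt = (-2.006370659−-1.681505360)/0.038337 = -8.473936
  sinθ=0.170851, cosθ=0.985297
  F = (M+m)·ẍ + m·l·cosθ·θ̈ − m·l·sinθ·θ̇² = 15.478157 + -2.112531 − 0.122226 = 13.243400
step 3→4:
  ẍ = (ẋ'−ẋ)/dt = (0.507064389−0.304143452)/0.038337 = 5.293083
  θ̈ = (θ̇'−θ̇)/dt = (-2.178973475−-2.006370659)/0.038337 = -4.502252
  sinθ=0.107024, cosθ=0.994256
  F = (M+m)·ẍ + m·l·cosθ·θ̈ − m·l·sinθ·θ̇² = 8.404098 + -1.132606 − 0.109007 = 7.162485
step 4→5:
  ẍ = (ẋ'−ẋ)/dt = (0.369567717−0.507064389)/0.038337 = -3.586527
  θ̈ = (θ̇'−θ̇)/dt = (-2.019915230−-2.178973475)/0.038337 = 4.148949
  sinθ=0.030307, cosθ=0.999541
  F = (M+m)·ẍ + m·l·cosθ·θ̈ − m·l·sinθ·θ̇² = -5.694511 + 1.049275 − 0.036408 = -4.681644
step 5→6:
  ẍ = (ẋ'−ẋ)/dt = (0.150003830−0.369567717)/0.038337 = -5.727206
  θ̈ = (θ̇'−θ̇)/dt = (-1.806978626−-2.019915230)/0.038337 = 5.554337
  sinθ=-0.053199, cosθ=0.998584
  F = (M+m)·ẍ + m·l·cosθ·θ̈ − m·l·sinθ·θ̇² = -9.093377 + 1.403355 − -0.054919 = -7.635103
step 6→7:
  ẍ = (ẋ'−ẋ)/dt = (0.068596052−0.150003830)/0.038337 = -2.123478
  θ̈ = (θ̇'−θ̇)/dt = (-1.773085841−-1.806978626)/0.038337 = 0.884075
  sinθ=-0.130290, cosθ=0.991476
  F = (M+m)·ẍ + m·l·cosθ·θ̈ − m·l·sinθ·θ̇² = -3.371554 + 0.221780 − -0.107639 = -3.042136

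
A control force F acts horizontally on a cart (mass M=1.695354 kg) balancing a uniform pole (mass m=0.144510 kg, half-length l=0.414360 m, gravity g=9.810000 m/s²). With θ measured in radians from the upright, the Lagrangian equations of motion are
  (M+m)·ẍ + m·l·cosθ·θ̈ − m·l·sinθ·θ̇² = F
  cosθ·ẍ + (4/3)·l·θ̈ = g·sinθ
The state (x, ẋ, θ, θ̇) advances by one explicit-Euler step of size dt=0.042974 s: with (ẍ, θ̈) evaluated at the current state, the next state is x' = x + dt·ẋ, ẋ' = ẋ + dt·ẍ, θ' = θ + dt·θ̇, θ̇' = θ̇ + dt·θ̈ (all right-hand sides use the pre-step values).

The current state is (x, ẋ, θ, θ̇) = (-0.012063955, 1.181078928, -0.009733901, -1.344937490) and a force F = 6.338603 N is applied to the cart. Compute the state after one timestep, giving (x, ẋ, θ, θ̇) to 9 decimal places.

sinθ=-0.009733747, cosθ=0.999952626
temp = (F + m·l·θ̇²·sinθ)/(M+m) = (6.338603 + -0.001054290)/1.839864 = 3.444574550
θ̈ = (g·sinθ − cosθ·temp)/(l·(4/3 − m·cos²θ/(M+m))) = -6.808315186
ẍ = temp − m·l·θ̈·cosθ/(M+m) = 3.666143593
Euler: x'=-0.012063955+0.042974·1.181078928=0.038691731, ẋ'=1.181078928+0.042974·3.666143593=1.338627783
       θ'=-0.009733901+0.042974·-1.344937490=-0.067531245, θ̇'=-1.344937490+0.042974·-6.808315186=-1.637518027

(0.038691731, 1.338627783, -0.067531245, -1.637518027)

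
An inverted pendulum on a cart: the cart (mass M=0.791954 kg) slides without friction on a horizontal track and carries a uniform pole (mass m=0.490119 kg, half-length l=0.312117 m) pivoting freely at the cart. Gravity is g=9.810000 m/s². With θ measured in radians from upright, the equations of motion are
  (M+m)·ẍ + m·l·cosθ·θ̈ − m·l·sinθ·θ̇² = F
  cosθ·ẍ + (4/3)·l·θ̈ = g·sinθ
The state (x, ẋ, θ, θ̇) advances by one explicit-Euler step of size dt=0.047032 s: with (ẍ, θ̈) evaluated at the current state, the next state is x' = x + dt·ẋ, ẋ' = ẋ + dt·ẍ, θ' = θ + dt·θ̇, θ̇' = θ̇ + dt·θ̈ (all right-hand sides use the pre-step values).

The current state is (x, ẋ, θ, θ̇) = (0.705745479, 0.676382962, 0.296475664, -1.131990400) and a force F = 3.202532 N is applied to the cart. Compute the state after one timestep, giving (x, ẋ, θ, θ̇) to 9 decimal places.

sinθ=0.292151452, cosθ=0.956372066
temp = (F + m·l·θ̇²·sinθ)/(M+m) = (3.202532 + 0.057268064)/1.282073 = 2.542600978
θ̈ = (g·sinθ − cosθ·temp)/(l·(4/3 − m·cos²θ/(M+m))) = 1.414664594
ẍ = temp − m·l·θ̈·cosθ/(M+m) = 2.381170112
Euler: x'=0.705745479+0.047032·0.676382962=0.737557122, ẋ'=0.676382962+0.047032·2.381170112=0.788374155
       θ'=0.296475664+0.047032·-1.131990400=0.243235892, θ̇'=-1.131990400+0.047032·1.414664594=-1.065455895

(0.737557122, 0.788374155, 0.243235892, -1.065455895)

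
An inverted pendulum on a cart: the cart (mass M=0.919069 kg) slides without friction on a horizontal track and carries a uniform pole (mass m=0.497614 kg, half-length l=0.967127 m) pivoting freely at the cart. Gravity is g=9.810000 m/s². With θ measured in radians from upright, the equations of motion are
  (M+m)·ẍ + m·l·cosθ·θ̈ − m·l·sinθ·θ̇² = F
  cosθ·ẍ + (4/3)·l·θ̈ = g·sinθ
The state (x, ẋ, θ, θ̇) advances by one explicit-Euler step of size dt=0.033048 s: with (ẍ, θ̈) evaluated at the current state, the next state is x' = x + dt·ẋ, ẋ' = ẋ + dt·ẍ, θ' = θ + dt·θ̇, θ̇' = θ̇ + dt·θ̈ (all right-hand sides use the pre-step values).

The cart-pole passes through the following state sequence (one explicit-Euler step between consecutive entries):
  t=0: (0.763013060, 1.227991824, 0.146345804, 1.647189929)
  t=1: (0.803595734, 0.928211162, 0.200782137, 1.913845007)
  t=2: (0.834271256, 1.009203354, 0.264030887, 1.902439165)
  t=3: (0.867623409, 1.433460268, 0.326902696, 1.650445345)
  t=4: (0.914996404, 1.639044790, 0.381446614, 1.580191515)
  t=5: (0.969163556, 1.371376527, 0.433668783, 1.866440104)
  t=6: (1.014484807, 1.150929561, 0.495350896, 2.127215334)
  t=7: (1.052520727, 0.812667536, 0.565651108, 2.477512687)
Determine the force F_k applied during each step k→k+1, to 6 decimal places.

step 0→1:
  ẍ = (ẋ'−ẋ)/dt = (0.928211162−1.227991824)/0.033048 = -9.071068
  θ̈ = (θ̇'−θ̇)/dt = (1.913845007−1.647189929)/0.033048 = 8.068721
  sinθ=0.145824, cosθ=0.989311
  F = (M+m)·ẍ + m·l·cosθ·θ̈ − m·l·sinθ·θ̇² = -12.850828 + 3.841611 − 0.190411 = -9.199628
step 1→2:
  ẍ = (ẋ'−ẋ)/dt = (1.009203354−0.928211162)/0.033048 = 2.450744
  θ̈ = (θ̇'−θ̇)/dt = (1.902439165−1.913845007)/0.033048 = -0.345130
  sinθ=0.199436, cosθ=0.979911
  F = (M+m)·ẍ + m·l·cosθ·θ̈ − m·l·sinθ·θ̇² = 3.471928 + -0.162759 − 0.351555 = 2.957614
step 2→3:
  ẍ = (ẋ'−ẋ)/dt = (1.433460268−1.009203354)/0.033048 = 12.837597
  θ̈ = (θ̇'−θ̇)/dt = (1.650445345−1.902439165)/0.033048 = -7.625085
  sinθ=0.260974, cosθ=0.965346
  F = (M+m)·ẍ + m·l·cosθ·θ̈ − m·l·sinθ·θ̇² = 18.186806 + -3.542450 − 0.454564 = 14.189792
step 3→4:
  ẍ = (ẋ'−ẋ)/dt = (1.639044790−1.433460268)/0.033048 = 6.220786
  θ̈ = (θ̇'−θ̇)/dt = (1.580191515−1.650445345)/0.033048 = -2.125812
  sinθ=0.321111, cosθ=0.947041
  F = (M+m)·ẍ + m·l·cosθ·θ̈ − m·l·sinθ·θ̇² = 8.812881 + -0.968880 − 0.420953 = 7.423048
step 4→5:
  ẍ = (ẋ'−ẋ)/dt = (1.371376527−1.639044790)/0.033048 = -8.099379
  θ̈ = (θ̇'−θ̇)/dt = (1.866440104−1.580191515)/0.033048 = 8.661601
  sinθ=0.372263, cosθ=0.928127
  F = (M+m)·ẍ + m·l·cosθ·θ̈ − m·l·sinθ·θ̇² = -11.474252 + 3.868848 − 0.447349 = -8.052752
step 5→6:
  ẍ = (ẋ'−ẋ)/dt = (1.150929561−1.371376527)/0.033048 = -6.670509
  θ̈ = (θ̇'−θ̇)/dt = (2.127215334−1.866440104)/0.033048 = 7.890802
  sinθ=0.420203, cosθ=0.907430
  F = (M+m)·ẍ + m·l·cosθ·θ̈ − m·l·sinθ·θ̇² = -9.449996 + 3.445962 − 0.704471 = -6.708505
step 6→7:
  ẍ = (ẋ'−ẋ)/dt = (0.812667536−1.150929561)/0.033048 = -10.235476
  θ̈ = (θ̇'−θ̇)/dt = (2.477512687−2.127215334)/0.033048 = 10.599654
  sinθ=0.475340, cosθ=0.879802
  F = (M+m)·ẍ + m·l·cosθ·θ̈ − m·l·sinθ·θ̇² = -14.500425 + 4.487998 − 1.035151 = -11.047578

F_0 = -9.199628 N
F_1 = 2.957614 N
F_2 = 14.189792 N
F_3 = 7.423048 N
F_4 = -8.052752 N
F_5 = -6.708505 N
F_6 = -11.047578 N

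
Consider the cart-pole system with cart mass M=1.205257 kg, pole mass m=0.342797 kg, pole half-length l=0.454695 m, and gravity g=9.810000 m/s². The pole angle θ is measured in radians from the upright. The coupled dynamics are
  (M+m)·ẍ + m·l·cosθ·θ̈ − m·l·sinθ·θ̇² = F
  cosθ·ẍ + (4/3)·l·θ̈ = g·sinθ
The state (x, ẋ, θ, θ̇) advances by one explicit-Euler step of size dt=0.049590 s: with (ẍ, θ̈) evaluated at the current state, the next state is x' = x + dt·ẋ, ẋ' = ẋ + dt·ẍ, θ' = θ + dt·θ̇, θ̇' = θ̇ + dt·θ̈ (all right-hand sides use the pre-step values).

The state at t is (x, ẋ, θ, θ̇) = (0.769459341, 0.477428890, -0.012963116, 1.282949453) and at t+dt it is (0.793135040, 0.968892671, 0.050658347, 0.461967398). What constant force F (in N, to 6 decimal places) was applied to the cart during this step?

F = 12.765139 N

ẍ = (ẋ'−ẋ)/dt = (0.968892671−0.477428890)/0.049590 = 9.910542
θ̈ = (θ̇'−θ̇)/dt = (0.461967398−1.282949453)/0.049590 = -16.555395
sinθ=-0.012963, cosθ=0.999916
F = (M+m)·ẍ + m·l·cosθ·θ̈ − m·l·sinθ·θ̇² = 15.342054 + -2.580241 − -0.003326 = 12.765139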